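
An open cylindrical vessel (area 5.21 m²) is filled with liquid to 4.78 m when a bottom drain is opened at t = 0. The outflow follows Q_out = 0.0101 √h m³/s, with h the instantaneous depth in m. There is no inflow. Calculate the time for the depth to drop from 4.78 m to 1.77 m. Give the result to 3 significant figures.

883 s

A dh/dt = −Q_out = −0.0101 √h.
This is separable: 2 d(√h)/dt = −0.0101/A, so √h = √h₀ − (0.0101/(2A)) t.
t = 2A(√h₀ − √h)/0.0101 = 2·5.21·(√4.78 − √1.77)/0.0101
  = 10.420 × (2.1863 − 1.3304) / 0.0101 = 883.03 s.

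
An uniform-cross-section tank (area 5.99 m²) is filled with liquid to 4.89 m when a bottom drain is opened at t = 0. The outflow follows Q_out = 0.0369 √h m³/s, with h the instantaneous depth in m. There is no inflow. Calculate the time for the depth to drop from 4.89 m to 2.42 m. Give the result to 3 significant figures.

213 s

A dh/dt = −Q_out = −0.0369 √h.
∫ h^(−1/2) dh = −(0.0369/A) ∫ dt, giving 2√h = 2√h₀ − (0.0369/A) t.
t = 2A(√h₀ − √h)/0.0369 = 2·5.99·(√4.89 − √2.42)/0.0369
  = 11.980 × (2.2113 − 1.5556) / 0.0369 = 212.88 s.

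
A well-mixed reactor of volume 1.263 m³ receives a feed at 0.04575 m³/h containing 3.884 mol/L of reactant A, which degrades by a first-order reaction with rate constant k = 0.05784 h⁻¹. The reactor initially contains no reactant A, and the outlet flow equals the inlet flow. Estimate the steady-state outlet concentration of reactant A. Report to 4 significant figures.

1.496 mol/L

Species balance: V dC/dt = Q C_in − Q C − k V C.
Steady state (dC/dt = 0): C_ss = Q C_in/(Q + kV) = C_in/(1 + kV/Q).
C_ss = 0.04575·3.884/(0.04575 + 0.05784·1.263) = 0.177693/0.118802 = 1.49571 mol/L.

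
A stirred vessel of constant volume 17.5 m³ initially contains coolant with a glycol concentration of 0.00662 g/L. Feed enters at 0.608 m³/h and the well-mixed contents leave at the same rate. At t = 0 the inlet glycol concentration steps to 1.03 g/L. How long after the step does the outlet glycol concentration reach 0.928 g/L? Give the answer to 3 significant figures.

66.4 h

Species balance: V dC/dt = Q(C_in − C) ⇒ τ = V/Q = 28.783 h.
C(t) = C_in + (C₀ − C_in) e^(−t/τ). Set C = 0.928 and solve for t:
e^(−t/τ) = (C − C_in)/(C₀ − C_in) = (0.928 − 1.03)/(0.00662 − 1.03) = 0.099670
t = −τ ln(…) = 28.783 × 2.3059 = 66.370 h.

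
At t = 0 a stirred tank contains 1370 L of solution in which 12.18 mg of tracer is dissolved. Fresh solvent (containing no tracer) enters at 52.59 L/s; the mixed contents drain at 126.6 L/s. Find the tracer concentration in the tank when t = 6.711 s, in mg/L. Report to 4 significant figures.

0.006456 mg/L

Let m(t) be the amount of tracer. Volume: V(t) = V₀ + (Q_in − Q_out) t = 1370 − 74.0100 t; V(6.711) = 873.319 L.
Solute balance: dm/dt = 0 − Q_out C = −Q_out m/V(t).
Separate: dm/m = −Q_out dt/V(t) ⇒ ln(m/m₀) = −(Q_out/(Q_in−Q_out)) ln(V/V₀).
m = m₀ (V₀/V)^(Q_out/(Q_in−Q_out)) = 12.18 × (1370/873.319)^(-1.71058) = 5.63829 mg.
C = m/V = 5.63829/873.319 = 0.00645616 mg/L.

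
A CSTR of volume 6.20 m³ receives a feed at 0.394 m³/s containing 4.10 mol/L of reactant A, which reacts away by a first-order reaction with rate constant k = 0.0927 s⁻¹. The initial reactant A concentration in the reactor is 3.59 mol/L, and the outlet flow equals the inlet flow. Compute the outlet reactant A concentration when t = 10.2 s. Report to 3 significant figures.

2.06 mol/L

V dC/dt = Q(C_in − C) − k V C.
This is linear with rate a = Q/V + k = 0.15625 s⁻¹.
C_ss = Q C_in/(Q + kV) = 1.6675 mol/L; C(t) = C_ss + (C₀ − C_ss) e^(−a t).
C(10.2) = 1.6675 + (1.9225)·e^(−0.15625·10.2) = 1.6675 + (1.9225)·0.20317 = 2.0581 mol/L.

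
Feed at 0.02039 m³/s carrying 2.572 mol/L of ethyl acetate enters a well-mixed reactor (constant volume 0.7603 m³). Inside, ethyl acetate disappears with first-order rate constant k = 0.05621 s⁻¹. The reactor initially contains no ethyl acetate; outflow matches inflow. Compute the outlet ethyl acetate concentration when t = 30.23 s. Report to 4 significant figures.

Species balance: V dC/dt = Q C_in − Q C − k V C.
This is linear with rate a = Q/V + k = 0.0830284 s⁻¹.
C_ss = Q C_in/(Q + kV) = 0.830762 mol/L; C(t) = C_ss + (C₀ − C_ss) e^(−a t).
C(30.23) = 0.830762 + (-0.830762)·e^(−0.0830284·30.23) = 0.830762 + (-0.830762)·0.0812725 = 0.763244 mol/L.

0.7632 mol/L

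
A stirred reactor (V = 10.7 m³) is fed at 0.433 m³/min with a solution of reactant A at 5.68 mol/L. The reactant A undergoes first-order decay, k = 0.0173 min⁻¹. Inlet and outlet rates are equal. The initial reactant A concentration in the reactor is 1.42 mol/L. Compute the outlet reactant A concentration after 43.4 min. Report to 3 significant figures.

V dC/dt = Q(C_in − C) − k V C.
dC/dt = (Q/V) C_in − (Q/V + k) C; effective rate a = Q/V + k = 0.040467 + 0.0173 = 0.057767 min⁻¹.
C_ss = Q C_in/(Q + kV) = 3.9790 mol/L; C(t) = C_ss + (C₀ − C_ss) e^(−a t).
C(43.4) = 3.9790 + (-2.5590)·e^(−0.057767·43.4) = 3.9790 + (-2.5590)·0.081504 = 3.7704 mol/L.

3.77 mol/L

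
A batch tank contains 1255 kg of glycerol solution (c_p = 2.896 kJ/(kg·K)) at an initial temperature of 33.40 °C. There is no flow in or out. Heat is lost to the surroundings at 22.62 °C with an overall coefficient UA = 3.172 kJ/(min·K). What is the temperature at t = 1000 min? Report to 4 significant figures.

M c_p dT/dt = −UA(T − T_amb).
dT/dt = (T_ss − T)/τ with T_ss = T_amb = 22.6200 °C, τ = M c_p/UA = 1255·2.896/3.172 = 1145.80 min.
This is linear first-order; T(t) = T_ss + (T₀ − T_ss) e^(−t/τ).
T(1000) = 22.6200 + (10.7800)·0.417800 = 27.1239 °C.

27.12 °C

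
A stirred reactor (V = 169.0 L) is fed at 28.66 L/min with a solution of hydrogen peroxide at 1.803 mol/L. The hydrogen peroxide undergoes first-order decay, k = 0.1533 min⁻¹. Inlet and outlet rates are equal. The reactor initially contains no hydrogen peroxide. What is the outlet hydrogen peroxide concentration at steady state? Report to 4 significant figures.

0.9470 mol/L

Species balance: V dC/dt = Q C_in − Q C − k V C.
Steady state (dC/dt = 0): C_ss = Q C_in/(Q + kV) = C_in/(1 + kV/Q).
C_ss = 28.66·1.803/(28.66 + 0.1533·169.0) = 51.6740/54.5677 = 0.946970 mol/L.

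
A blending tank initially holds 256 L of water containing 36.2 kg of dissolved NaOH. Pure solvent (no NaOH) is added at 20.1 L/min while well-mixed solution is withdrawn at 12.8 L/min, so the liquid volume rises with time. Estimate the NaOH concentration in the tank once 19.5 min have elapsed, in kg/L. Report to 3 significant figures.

Let m(t) be the amount of NaOH. Volume: V(t) = V₀ + (Q_in − Q_out) t = 256 + 7.3000 t; V(19.5) = 398.35 L.
Solute balance: dm/dt = 0 − Q_out C = −Q_out m/V(t).
Separate: dm/m = −Q_out dt/V(t) ⇒ ln(m/m₀) = −(Q_out/(Q_in−Q_out)) ln(V/V₀).
m = m₀ (V₀/V)^(Q_out/(Q_in−Q_out)) = 36.2 × (256/398.35)^(1.7534) = 16.673 kg.
C = m/V = 16.673/398.35 = 0.041855 kg/L.

0.0419 kg/L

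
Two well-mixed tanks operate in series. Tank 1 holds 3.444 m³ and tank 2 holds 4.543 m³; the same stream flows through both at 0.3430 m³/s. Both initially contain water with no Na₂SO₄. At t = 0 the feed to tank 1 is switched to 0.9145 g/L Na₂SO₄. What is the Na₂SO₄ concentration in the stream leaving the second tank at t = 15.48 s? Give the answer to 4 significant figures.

0.3531 g/L

Species balance on tank i: dCᵢ/dt = (Cᵢ₋₁ − Cᵢ)/τᵢ with τᵢ = Vᵢ/Q.
τ₁ = 3.444/0.3430 = 10.0408 s; τ₂ = 4.543/0.3430 = 13.2449 s.
Solving the cascade with C₁(0)=C₂(0)=0 gives C₂(t) = C_in[1 − (τ₁ e^(−t/τ₁) − τ₂ e^(−t/τ₂))/(τ₁ − τ₂)].
At t = 15.48: e^(−t/τ₁) = 0.214015, e^(−t/τ₂) = 0.310755.
C₂ = 0.9145·[1 − (10.0408·0.214015 − 13.2449·0.310755)/(-3.20408)] = 0.9145·0.386088 = 0.353078 g/L.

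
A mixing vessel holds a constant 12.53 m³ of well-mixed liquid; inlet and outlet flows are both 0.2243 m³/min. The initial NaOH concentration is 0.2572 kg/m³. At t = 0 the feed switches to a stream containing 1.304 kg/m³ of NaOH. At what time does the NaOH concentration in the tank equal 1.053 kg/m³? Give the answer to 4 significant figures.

79.77 min

Mass balance on the solute (V constant): V dC/dt = Q(C_in − C), so τ = V/Q = 55.8627 min.
C(t) = C_in + (C₀ − C_in) e^(−t/τ). Set C = 1.053 and solve for t:
e^(−t/τ) = (C − C_in)/(C₀ − C_in) = (1.053 − 1.304)/(0.2572 − 1.304) = 0.239778
t = −τ ln(…) = 55.8627 × 1.42804 = 79.7742 min.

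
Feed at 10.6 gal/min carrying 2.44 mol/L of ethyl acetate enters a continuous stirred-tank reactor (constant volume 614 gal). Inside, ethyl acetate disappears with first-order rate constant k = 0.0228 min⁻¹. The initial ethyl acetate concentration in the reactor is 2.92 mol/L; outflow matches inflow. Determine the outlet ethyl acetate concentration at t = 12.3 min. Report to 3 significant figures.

V dC/dt = Q(C_in − C) − k V C.
This is linear with rate a = Q/V + k = 0.040064 min⁻¹.
C_ss = Q C_in/(Q + kV) = 1.0514 mol/L; C(t) = C_ss + (C₀ − C_ss) e^(−a t).
C(12.3) = 1.0514 + (1.8686)·e^(−0.040064·12.3) = 1.0514 + (1.8686)·0.61092 = 2.1930 mol/L.

2.19 mol/L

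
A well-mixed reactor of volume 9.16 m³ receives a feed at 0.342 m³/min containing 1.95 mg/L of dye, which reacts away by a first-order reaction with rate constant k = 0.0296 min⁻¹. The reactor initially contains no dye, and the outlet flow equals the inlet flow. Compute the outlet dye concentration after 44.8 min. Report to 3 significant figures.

V dC/dt = Q(C_in − C) − k V C.
This is linear with rate a = Q/V + k = 0.066936 min⁻¹.
C_ss = Q C_in/(Q + kV) = 1.0877 mg/L; C(t) = C_ss + (C₀ − C_ss) e^(−a t).
C(44.8) = 1.0877 + (-1.0877)·e^(−0.066936·44.8) = 1.0877 + (-1.0877)·0.049850 = 1.0335 mg/L.

1.03 mg/L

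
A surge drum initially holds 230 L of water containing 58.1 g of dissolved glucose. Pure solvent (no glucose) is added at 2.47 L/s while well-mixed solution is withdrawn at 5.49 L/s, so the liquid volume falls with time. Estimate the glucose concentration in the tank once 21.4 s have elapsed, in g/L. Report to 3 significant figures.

Let m(t) be the amount of glucose. Volume: V(t) = V₀ + (Q_in − Q_out) t = 230 − 3.0200 t; V(21.4) = 165.37 L.
No glucose enters, so dm/dt = −Q_out · (m/V).
dm/m = −Q_out dt/(V₀ − 3.0200 t); integrating gives ln(m/m₀) = −(Q_out/(Q_in−Q_out)) ln(V/V₀).
m = m₀ (V₀/V)^(Q_out/(Q_in−Q_out)) = 58.1 × (230/165.37)^(-1.8179) = 31.896 g.
C = m/V = 31.896/165.37 = 0.19287 g/L.

0.193 g/L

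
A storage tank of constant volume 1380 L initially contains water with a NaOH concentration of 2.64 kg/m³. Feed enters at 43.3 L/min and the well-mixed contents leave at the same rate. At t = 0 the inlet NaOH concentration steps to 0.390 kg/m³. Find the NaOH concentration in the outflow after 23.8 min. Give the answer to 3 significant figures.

Accumulation = in − out for the solute gives V dC/dt = Q(C_in − C).
Time constant τ = V/Q = 1380/43.3 = 31.871 min.
Integrating: C(t) = C_in + (C₀ − C_in) e^(−t/τ).
C(23.8) = 0.390 + (2.64 − 0.390)·e^(−23.8/31.871) = 0.390 + (2.2500)·0.47390 = 1.4563 kg/m³.

1.46 kg/m³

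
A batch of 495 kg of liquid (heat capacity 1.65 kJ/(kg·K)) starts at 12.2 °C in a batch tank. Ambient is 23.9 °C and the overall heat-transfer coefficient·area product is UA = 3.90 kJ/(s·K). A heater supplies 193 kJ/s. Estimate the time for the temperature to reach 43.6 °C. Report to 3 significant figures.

First-law balance (no shaft work): M c_p dT/dt = −UA(T − T_amb) + Q̇.
τ = M c_p/UA = 209.42 s; T_ss = T_amb + Q̇/UA = 23.9 + 193/3.90 = 73.387 °C.
T(t) = T_ss + (T₀ − T_ss)e^(−t/τ); set T = 43.6:
t = −τ ln[(T − T_ss)/(T₀ − T_ss)] = −209.42 · ln(0.48682) = 150.76 s.

151 s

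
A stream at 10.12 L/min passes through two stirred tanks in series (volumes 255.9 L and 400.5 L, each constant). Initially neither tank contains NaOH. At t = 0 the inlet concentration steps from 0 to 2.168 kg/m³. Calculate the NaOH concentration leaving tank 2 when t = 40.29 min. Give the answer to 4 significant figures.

0.7783 kg/m³

Each tank obeys Vᵢ dCᵢ/dt = Q(Cᵢ₋₁ − Cᵢ), so τᵢ = Vᵢ/Q.
τ₁ = 255.9/10.12 = 25.2866 min; τ₂ = 400.5/10.12 = 39.5751 min.
Tank 1: C₁ = C_in(1 − e^(−t/τ₁)). Tank 2 (τ₁ ≠ τ₂): C₂ = C_in[1 − (τ₁ e^(−t/τ₁) − τ₂ e^(−t/τ₂))/(τ₁ − τ₂)].
At t = 40.29: e^(−t/τ₁) = 0.203246, e^(−t/τ₂) = 0.361294.
C₂ = 2.168·[1 − (25.2866·0.203246 − 39.5751·0.361294)/(-14.2885)] = 2.168·0.359009 = 0.778331 kg/m³.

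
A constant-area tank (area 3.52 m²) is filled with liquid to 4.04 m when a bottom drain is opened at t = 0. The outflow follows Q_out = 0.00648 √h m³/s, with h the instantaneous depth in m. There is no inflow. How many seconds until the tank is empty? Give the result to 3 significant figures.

With no inflow, A dh/dt = −0.00648 √h.
∫ h^(−1/2) dh = −(0.00648/A) ∫ dt, giving 2√h = 2√h₀ − (0.00648/A) t.
Set h = 0: 2√h₀ = (0.00648/A) t_empty ⇒ t_empty = 2A√h₀/0.00648.
t_empty = 2·3.52·√4.04/0.00648 = 7.0400·2.0100/0.00648 = 2183.7 s.

2180 s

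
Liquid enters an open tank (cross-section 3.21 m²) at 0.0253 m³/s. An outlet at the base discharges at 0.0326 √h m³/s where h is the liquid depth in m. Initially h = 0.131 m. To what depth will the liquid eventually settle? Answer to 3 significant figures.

Level balance: A dh/dt = 0.0253 − 0.0326 √h. Setting dh/dt = 0:
Q_in = 0.0326 √h_ss ⇒ √h_ss = 0.0253/0.0326 = 0.77607.
h_ss = 0.77607² = 0.60229 m. (Since h₀ = 0.131 m < h_ss, the level will rise toward this value.)

0.602 m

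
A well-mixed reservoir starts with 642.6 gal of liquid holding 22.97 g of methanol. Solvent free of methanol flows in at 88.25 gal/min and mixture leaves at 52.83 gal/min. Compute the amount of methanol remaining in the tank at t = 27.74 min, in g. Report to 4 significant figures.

Total volume: dV/dt = Q_in − Q_out = 35.4200 gal/min, so V(t) = 642.6 + 35.4200 t and V(27.74) = 1625.15 gal.
No methanol enters, so dm/dt = −Q_out · (m/V).
Separate: dm/m = −Q_out dt/V(t) ⇒ ln(m/m₀) = −(Q_out/(Q_in−Q_out)) ln(V/V₀).
m = m₀ (V₀/V)^(Q_out/(Q_in−Q_out)) = 22.97 × (642.6/1625.15)^(1.49153) = 5.75631 g.

5.756 g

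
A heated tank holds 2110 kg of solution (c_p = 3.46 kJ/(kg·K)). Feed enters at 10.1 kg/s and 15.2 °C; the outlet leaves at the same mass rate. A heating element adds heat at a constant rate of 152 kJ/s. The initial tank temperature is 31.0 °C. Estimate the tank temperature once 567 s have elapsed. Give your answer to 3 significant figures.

20.3 °C

Energy balance: M c_p dT/dt = ṁ c_p (T_in − T) + 152.
Rearrange: dT/dt = (T_ss − T)/τ with τ = M/ṁ = 208.91 s and T_ss = T_in + Q̇/(ṁ c_p) = 19.550 °C.
T approaches T_ss exponentially: T(t) = T_ss + (T₀ − T_ss) e^(−t/τ).
T(567) = 19.550 + (11.450)·e^(−567/208.91) = 19.550 + (11.450)·0.066266 = 20.308 °C.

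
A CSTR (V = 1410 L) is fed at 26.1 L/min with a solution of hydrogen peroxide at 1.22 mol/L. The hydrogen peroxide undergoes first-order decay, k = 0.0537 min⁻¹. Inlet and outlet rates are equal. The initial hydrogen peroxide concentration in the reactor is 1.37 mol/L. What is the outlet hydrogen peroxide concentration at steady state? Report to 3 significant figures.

V dC/dt = Q(C_in − C) − k V C.
Steady state (dC/dt = 0): C_ss = Q C_in/(Q + kV) = C_in/(1 + kV/Q).
C_ss = 26.1·1.22/(26.1 + 0.0537·1410) = 31.842/101.82 = 0.31274 mol/L.

0.313 mol/L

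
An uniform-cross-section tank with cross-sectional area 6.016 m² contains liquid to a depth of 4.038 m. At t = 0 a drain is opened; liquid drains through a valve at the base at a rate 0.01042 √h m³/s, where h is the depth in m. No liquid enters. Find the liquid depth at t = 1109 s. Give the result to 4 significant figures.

1.101 m

A dh/dt = −Q_out = −0.01042 √h.
This is separable: 2 d(√h)/dt = −0.01042/A, so √h = √h₀ − (0.01042/(2A)) t.
√h = √4.038 − 0.01042·1109/(2·6.016) = 2.00948 − 0.960421 = 1.04906.
h = 1.04906² = 1.10052 m.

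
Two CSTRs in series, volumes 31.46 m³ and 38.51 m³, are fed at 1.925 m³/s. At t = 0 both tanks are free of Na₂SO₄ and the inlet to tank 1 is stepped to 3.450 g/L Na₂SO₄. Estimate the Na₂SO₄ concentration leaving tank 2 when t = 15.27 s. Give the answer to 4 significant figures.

Each tank obeys Vᵢ dCᵢ/dt = Q(Cᵢ₋₁ − Cᵢ), so τᵢ = Vᵢ/Q.
τ₁ = 31.46/1.925 = 16.3429 s; τ₂ = 38.51/1.925 = 20.0052 s.
Tank 1: C₁ = C_in(1 − e^(−t/τ₁)). Tank 2 (τ₁ ≠ τ₂): C₂ = C_in[1 − (τ₁ e^(−t/τ₁) − τ₂ e^(−t/τ₂))/(τ₁ − τ₂)].
At t = 15.27: e^(−t/τ₁) = 0.392840, e^(−t/τ₂) = 0.466125.
C₂ = 3.450·[1 − (16.3429·0.392840 − 20.0052·0.466125)/(-3.66234)] = 3.450·0.206847 = 0.713624 g/L.

0.7136 g/L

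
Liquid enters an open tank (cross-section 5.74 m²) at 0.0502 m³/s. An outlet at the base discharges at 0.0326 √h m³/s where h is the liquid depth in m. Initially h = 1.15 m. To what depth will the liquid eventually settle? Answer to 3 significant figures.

A dh/dt = Q_in − 0.0326 √h. Steady state requires inflow = outflow:
Q_in = 0.0326 √h_ss ⇒ √h_ss = 0.0502/0.0326 = 1.5399.
h_ss = 1.5399² = 2.3712 m. (Since h₀ = 1.15 m < h_ss, the level will rise toward this value.)

2.37 m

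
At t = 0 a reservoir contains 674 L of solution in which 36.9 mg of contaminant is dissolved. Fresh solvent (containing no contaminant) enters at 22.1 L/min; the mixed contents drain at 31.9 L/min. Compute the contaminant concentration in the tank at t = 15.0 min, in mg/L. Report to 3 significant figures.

0.0314 mg/L

Total volume: dV/dt = Q_in − Q_out = -9.8000 L/min, so V(t) = 674 − 9.8000 t and V(15.0) = 527.00 L.
No contaminant enters, so dm/dt = −Q_out · (m/V).
dm/m = −Q_out dt/(V₀ − 9.8000 t); integrating gives ln(m/m₀) = −(Q_out/(Q_in−Q_out)) ln(V/V₀).
m = m₀ (V₀/V)^(Q_out/(Q_in−Q_out)) = 36.9 × (674/527.00)^(-3.2551) = 16.566 mg.
C = m/V = 16.566/527.00 = 0.031435 mg/L.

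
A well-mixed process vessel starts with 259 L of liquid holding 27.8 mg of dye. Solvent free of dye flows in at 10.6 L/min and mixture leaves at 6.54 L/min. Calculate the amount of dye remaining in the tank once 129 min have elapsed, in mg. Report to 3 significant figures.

4.68 mg

Let m(t) be the amount of dye. Volume: V(t) = V₀ + (Q_in − Q_out) t = 259 + 4.0600 t; V(129) = 782.74 L.
No dye enters, so dm/dt = −Q_out · (m/V).
Separate: dm/m = −Q_out dt/V(t) ⇒ ln(m/m₀) = −(Q_out/(Q_in−Q_out)) ln(V/V₀).
m = m₀ (V₀/V)^(Q_out/(Q_in−Q_out)) = 27.8 × (259/782.74)^(1.6108) = 4.6809 mg.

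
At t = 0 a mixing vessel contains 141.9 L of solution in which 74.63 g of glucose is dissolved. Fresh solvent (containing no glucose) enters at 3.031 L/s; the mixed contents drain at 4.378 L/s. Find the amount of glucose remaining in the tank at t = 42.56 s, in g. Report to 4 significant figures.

13.88 g

Let m(t) be the amount of glucose. Volume: V(t) = V₀ + (Q_in − Q_out) t = 141.9 − 1.34700 t; V(42.56) = 84.5717 L.
Species balance (pure solvent in): dm/dt = −Q_out · m/V(t).
Separate: dm/m = −Q_out dt/V(t) ⇒ ln(m/m₀) = −(Q_out/(Q_in−Q_out)) ln(V/V₀).
m = m₀ (V₀/V)^(Q_out/(Q_in−Q_out)) = 74.63 × (141.9/84.5717)^(-3.25019) = 13.8807 g.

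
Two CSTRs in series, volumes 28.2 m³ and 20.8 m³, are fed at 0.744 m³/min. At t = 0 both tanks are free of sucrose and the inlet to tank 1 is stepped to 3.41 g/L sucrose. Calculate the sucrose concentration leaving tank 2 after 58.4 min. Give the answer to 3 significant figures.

Species balance on tank i: dCᵢ/dt = (Cᵢ₋₁ − Cᵢ)/τᵢ with τᵢ = Vᵢ/Q.
τ₁ = 28.2/0.744 = 37.903 min; τ₂ = 20.8/0.744 = 27.957 min.
Solving the cascade with C₁(0)=C₂(0)=0 gives C₂(t) = C_in[1 − (τ₁ e^(−t/τ₁) − τ₂ e^(−t/τ₂))/(τ₁ − τ₂)].
At t = 58.4: e^(−t/τ₁) = 0.21422, e^(−t/τ₂) = 0.12382.
C₂ = 3.41·[1 − (37.903·0.21422 − 27.957·0.12382)/(9.9462)] = 3.41·0.53170 = 1.8131 g/L.

1.81 g/L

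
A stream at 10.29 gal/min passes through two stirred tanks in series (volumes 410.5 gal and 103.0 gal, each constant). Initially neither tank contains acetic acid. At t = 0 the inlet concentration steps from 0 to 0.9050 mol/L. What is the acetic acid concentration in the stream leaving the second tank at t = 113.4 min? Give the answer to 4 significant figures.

Species balance on tank i: dCᵢ/dt = (Cᵢ₋₁ − Cᵢ)/τᵢ with τᵢ = Vᵢ/Q.
τ₁ = 410.5/10.29 = 39.8931 min; τ₂ = 103.0/10.29 = 10.0097 min.
Solving the cascade with C₁(0)=C₂(0)=0 gives C₂(t) = C_in[1 − (τ₁ e^(−t/τ₁) − τ₂ e^(−t/τ₂))/(τ₁ − τ₂)].
At t = 113.4: e^(−t/τ₁) = 0.0582741, e^(−t/τ₂) = 1.20194e-05.
C₂ = 0.9050·[1 − (39.8931·0.0582741 − 10.0097·1.20194e-05)/(29.8834)] = 0.9050·0.922210 = 0.834600 mol/L.

0.8346 mol/L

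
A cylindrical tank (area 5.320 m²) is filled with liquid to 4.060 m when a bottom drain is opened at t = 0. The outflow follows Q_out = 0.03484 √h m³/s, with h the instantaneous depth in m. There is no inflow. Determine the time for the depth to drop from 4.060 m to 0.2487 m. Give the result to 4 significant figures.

463.1 s

Unsteady balance on liquid volume: A dh/dt = −0.03484 √h.
Separate and integrate: 2(√h − √h₀) = −(0.03484/A) t.
t = 2A(√h₀ − √h)/0.03484 = 2·5.320·(√4.060 − √0.2487)/0.03484
  = 10.6400 × (2.01494 − 0.498698) / 0.03484 = 463.056 s.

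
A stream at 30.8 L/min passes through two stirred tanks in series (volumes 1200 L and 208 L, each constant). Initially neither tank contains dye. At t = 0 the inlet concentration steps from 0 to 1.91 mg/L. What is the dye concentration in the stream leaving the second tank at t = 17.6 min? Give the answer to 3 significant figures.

0.469 mg/L

Species balance on tank i: dCᵢ/dt = (Cᵢ₋₁ − Cᵢ)/τᵢ with τᵢ = Vᵢ/Q.
τ₁ = 1200/30.8 = 38.961 min; τ₂ = 208/30.8 = 6.7532 min.
Tank 1: C₁ = C_in(1 − e^(−t/τ₁)). Tank 2 (τ₁ ≠ τ₂): C₂ = C_in[1 − (τ₁ e^(−t/τ₁) − τ₂ e^(−t/τ₂))/(τ₁ − τ₂)].
At t = 17.6: e^(−t/τ₁) = 0.63652, e^(−t/τ₂) = 0.073818.
C₂ = 1.91·[1 − (38.961·0.63652 − 6.7532·0.073818)/(32.208)] = 1.91·0.24549 = 0.46888 mg/L.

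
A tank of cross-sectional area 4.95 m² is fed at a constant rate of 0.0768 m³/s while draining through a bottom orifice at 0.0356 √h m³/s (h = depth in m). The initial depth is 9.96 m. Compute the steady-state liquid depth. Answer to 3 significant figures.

Level balance: A dh/dt = 0.0768 − 0.0356 √h. Setting dh/dt = 0:
Q_in = 0.0356 √h_ss ⇒ √h_ss = 0.0768/0.0356 = 2.1573.
h_ss = 2.1573² = 4.6540 m. (Since h₀ = 9.96 m > h_ss, the level will fall toward this value.)

4.65 m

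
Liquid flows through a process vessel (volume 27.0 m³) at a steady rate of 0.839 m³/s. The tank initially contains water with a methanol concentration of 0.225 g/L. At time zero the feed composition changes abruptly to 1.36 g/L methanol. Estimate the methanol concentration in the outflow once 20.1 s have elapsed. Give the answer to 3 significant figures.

Mass balance on the solute (V constant): V dC/dt = Q(C_in − C).
Time constant τ = V/Q = 27.0/0.839 = 32.181 s.
This is linear first-order; C(t) = C_in + (C₀ − C_in) e^(−t/τ).
C(20.1) = 1.36 + (0.225 − 1.36)·e^(−20.1/32.181) = 1.36 + (-1.1350)·0.53548 = 0.75223 g/L.

0.752 g/L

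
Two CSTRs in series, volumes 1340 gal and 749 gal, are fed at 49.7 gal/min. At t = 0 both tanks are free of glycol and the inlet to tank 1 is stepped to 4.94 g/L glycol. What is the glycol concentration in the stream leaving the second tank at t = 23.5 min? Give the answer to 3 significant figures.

Each tank obeys Vᵢ dCᵢ/dt = Q(Cᵢ₋₁ − Cᵢ), so τᵢ = Vᵢ/Q.
τ₁ = 1340/49.7 = 26.962 min; τ₂ = 749/49.7 = 15.070 min.
Tank 1: C₁ = C_in(1 − e^(−t/τ₁)). Tank 2 (τ₁ ≠ τ₂): C₂ = C_in[1 − (τ₁ e^(−t/τ₁) − τ₂ e^(−t/τ₂))/(τ₁ − τ₂)].
At t = 23.5: e^(−t/τ₁) = 0.41828, e^(−t/τ₂) = 0.21027.
C₂ = 4.94·[1 − (26.962·0.41828 − 15.070·0.21027)/(11.891)] = 4.94·0.31810 = 1.5714 g/L.

1.57 g/L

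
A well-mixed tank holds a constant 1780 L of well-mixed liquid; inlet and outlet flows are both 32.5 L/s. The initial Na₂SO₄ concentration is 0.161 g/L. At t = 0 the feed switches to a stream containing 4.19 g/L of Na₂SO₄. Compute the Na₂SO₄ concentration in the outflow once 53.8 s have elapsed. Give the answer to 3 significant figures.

Species balance on the tank: V dC/dt = Q(C_in − C).
Rewrite as dC/dt + C/τ = C_in/τ, τ = V/Q = 54.769 s.
Integrating: C(t) = C_in + (C₀ − C_in) e^(−t/τ).
C(53.8) = 4.19 + (0.161 − 4.19)·e^(−53.8/54.769) = 4.19 + (-4.0290)·0.37445 = 2.6814 g/L.

2.68 g/L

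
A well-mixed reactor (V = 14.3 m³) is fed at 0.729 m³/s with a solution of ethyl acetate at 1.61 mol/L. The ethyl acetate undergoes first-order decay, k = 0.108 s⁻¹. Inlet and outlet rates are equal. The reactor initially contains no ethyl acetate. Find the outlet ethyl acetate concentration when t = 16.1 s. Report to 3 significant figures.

Accumulation = in − out − consumed: V dC/dt = Q C_in − Q C − k V C.
This is linear with rate a = Q/V + k = 0.15898 s⁻¹.
C_ss = Q C_in/(Q + kV) = 0.51627 mol/L; C(t) = C_ss + (C₀ − C_ss) e^(−a t).
C(16.1) = 0.51627 + (-0.51627)·e^(−0.15898·16.1) = 0.51627 + (-0.51627)·0.077339 = 0.47634 mol/L.

0.476 mol/L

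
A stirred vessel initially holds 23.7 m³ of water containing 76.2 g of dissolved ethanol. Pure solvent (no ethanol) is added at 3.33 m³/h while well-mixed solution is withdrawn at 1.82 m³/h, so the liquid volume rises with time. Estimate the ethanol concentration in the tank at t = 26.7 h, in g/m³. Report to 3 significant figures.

Total volume: dV/dt = Q_in − Q_out = 1.5100 m³/h, so V(t) = 23.7 + 1.5100 t and V(26.7) = 64.017 m³.
Species balance (pure solvent in): dm/dt = −Q_out · m/V(t).
Separate: dm/m = −Q_out dt/V(t) ⇒ ln(m/m₀) = −(Q_out/(Q_in−Q_out)) ln(V/V₀).
m = m₀ (V₀/V)^(Q_out/(Q_in−Q_out)) = 76.2 × (23.7/64.017)^(1.2053) = 23.004 g.
C = m/V = 23.004/64.017 = 0.35935 g/m³.

0.359 g/m³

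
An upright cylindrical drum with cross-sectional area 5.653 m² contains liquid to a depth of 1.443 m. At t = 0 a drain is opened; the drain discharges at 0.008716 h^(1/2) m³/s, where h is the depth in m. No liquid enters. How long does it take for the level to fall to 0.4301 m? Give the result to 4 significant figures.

With no inflow, A dh/dt = −0.008716 √h.
Separate and integrate: 2(√h − √h₀) = −(0.008716/A) t.
t = 2A(√h₀ − √h)/0.008716 = 2·5.653·(√1.443 − √0.4301)/0.008716
  = 11.3060 × (1.20125 − 0.655820) / 0.008716 = 707.506 s.

707.5 s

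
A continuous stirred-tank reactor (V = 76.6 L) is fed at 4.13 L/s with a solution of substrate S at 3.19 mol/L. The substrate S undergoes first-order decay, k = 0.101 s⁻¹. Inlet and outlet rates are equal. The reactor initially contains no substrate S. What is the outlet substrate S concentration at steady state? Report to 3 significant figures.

1.11 mol/L

V dC/dt = Q(C_in − C) − k V C.
At steady state: 0 = Q C_in − (Q + kV) C_ss, so C_ss = Q C_in/(Q + kV).
C_ss = 4.13·3.19/(4.13 + 0.101·76.6) = 13.175/11.867 = 1.1102 mol/L.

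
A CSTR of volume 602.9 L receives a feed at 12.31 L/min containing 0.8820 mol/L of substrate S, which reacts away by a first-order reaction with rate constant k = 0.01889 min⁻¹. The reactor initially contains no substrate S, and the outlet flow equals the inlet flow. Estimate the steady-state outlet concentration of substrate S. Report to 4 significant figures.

V dC/dt = Q(C_in − C) − k V C.
At steady state: 0 = Q C_in − (Q + kV) C_ss, so C_ss = Q C_in/(Q + kV).
C_ss = 12.31·0.8820/(12.31 + 0.01889·602.9) = 10.8574/23.6988 = 0.458143 mol/L.

0.4581 mol/L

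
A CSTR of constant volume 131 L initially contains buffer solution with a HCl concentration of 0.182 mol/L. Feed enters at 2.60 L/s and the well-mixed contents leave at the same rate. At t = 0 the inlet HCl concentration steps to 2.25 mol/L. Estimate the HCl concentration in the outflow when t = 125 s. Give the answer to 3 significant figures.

Transient balance on the dissolved component: V dC/dt = Q(C_in − C).
So dC/dt = (C_in − C)/τ with τ = V/Q = 131/2.60 = 50.385 s.
This is linear first-order; C(t) = C_in + (C₀ − C_in) e^(−t/τ).
C(125) = 2.25 + (0.182 − 2.25)·e^(−125/50.385) = 2.25 + (-2.0680)·0.083667 = 2.0770 mol/L.

2.08 mol/L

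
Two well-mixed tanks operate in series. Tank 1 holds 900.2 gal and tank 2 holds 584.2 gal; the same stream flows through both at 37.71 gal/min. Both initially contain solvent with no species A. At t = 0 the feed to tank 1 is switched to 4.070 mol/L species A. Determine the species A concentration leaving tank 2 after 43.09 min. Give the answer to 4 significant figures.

Each tank obeys Vᵢ dCᵢ/dt = Q(Cᵢ₋₁ − Cᵢ), so τᵢ = Vᵢ/Q.
τ₁ = 900.2/37.71 = 23.8717 min; τ₂ = 584.2/37.71 = 15.4919 min.
Solving the cascade with C₁(0)=C₂(0)=0 gives C₂(t) = C_in[1 − (τ₁ e^(−t/τ₁) − τ₂ e^(−t/τ₂))/(τ₁ − τ₂)].
At t = 43.09: e^(−t/τ₁) = 0.164463, e^(−t/τ₂) = 0.0619485.
C₂ = 4.070·[1 − (23.8717·0.164463 − 15.4919·0.0619485)/(8.37974)] = 4.070·0.646015 = 2.62928 mol/L.

2.629 mol/L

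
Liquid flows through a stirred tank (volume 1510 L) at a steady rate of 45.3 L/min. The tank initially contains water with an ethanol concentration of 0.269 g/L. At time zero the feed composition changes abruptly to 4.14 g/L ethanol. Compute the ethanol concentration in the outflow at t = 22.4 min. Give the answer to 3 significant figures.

Species balance on the tank: V dC/dt = Q(C_in − C).
So dC/dt = (C_in − C)/τ with τ = V/Q = 1510/45.3 = 33.333 min.
This is linear first-order; C(t) = C_in + (C₀ − C_in) e^(−t/τ).
C(22.4) = 4.14 + (0.269 − 4.14)·e^(−22.4/33.333) = 4.14 + (-3.8710)·0.51069 = 2.1631 g/L.

2.16 g/L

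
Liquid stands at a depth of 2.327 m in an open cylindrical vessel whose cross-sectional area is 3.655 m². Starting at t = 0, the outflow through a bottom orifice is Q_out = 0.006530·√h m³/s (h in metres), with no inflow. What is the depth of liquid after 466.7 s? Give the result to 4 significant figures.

With no inflow, A dh/dt = −0.006530 √h.
Separate and integrate: 2(√h − √h₀) = −(0.006530/A) t.
√h = √2.327 − 0.006530·466.7/(2·3.655) = 1.52545 − 0.416902 = 1.10855.
h = 1.10855² = 1.22888 m.

1.229 m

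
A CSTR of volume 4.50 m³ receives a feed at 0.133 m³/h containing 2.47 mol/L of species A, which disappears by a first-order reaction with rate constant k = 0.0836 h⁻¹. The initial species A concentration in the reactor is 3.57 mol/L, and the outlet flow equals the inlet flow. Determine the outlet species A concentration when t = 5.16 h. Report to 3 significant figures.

Accumulation = in − out − consumed: V dC/dt = Q C_in − Q C − k V C.
This is linear with rate a = Q/V + k = 0.11316 h⁻¹.
C_ss = Q C_in/(Q + kV) = 0.64515 mol/L; C(t) = C_ss + (C₀ − C_ss) e^(−a t).
C(5.16) = 0.64515 + (2.9249)·e^(−0.11316·5.16) = 0.64515 + (2.9249)·0.55773 = 2.2764 mol/L.

2.28 mol/L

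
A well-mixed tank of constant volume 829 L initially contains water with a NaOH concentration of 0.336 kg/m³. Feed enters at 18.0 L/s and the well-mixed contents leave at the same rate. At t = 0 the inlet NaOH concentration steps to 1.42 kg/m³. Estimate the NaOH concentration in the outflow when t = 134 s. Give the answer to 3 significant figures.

1.36 kg/m³

Mass balance on the solute (V constant): V dC/dt = Q(C_in − C).
So dC/dt = (C_in − C)/τ with τ = V/Q = 829/18.0 = 46.056 s.
Solution: C(t) = C_in + (C₀ − C_in) e^(−t/τ).
C(134) = 1.42 + (0.336 − 1.42)·e^(−134/46.056) = 1.42 + (-1.0840)·0.054501 = 1.3609 kg/m³.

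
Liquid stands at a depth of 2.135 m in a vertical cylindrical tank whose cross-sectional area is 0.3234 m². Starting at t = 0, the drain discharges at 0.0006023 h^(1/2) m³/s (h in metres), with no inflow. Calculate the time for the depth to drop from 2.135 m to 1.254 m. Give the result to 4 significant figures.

A dh/dt = −Q_out = −0.0006023 √h.
∫ h^(−1/2) dh = −(0.0006023/A) ∫ dt, giving 2√h = 2√h₀ − (0.0006023/A) t.
t = 2A(√h₀ − √h)/0.0006023 = 2·0.3234·(√2.135 − √1.254)/0.0006023
  = 0.646800 × (1.46116 − 1.11982) / 0.0006023 = 366.562 s.

366.6 s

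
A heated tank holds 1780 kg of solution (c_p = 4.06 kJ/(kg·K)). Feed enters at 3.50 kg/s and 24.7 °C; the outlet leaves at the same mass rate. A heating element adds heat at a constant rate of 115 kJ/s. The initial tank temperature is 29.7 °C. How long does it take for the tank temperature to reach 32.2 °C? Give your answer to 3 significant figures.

Heat balance on the well-mixed liquid: M c_p dT/dt = ṁ c_p (T_in − T) + 115.
τ = M/ṁ = 508.57 s; T_ss = T_in + Q̇/(ṁ c_p) = 32.793 °C.
T(t) = T_ss + (T₀ − T_ss) e^(−t/τ). Set T = 32.2:
e^(−t/τ) = (32.2 − 32.793)/(29.7 − 32.793) = 0.19170
t = −508.57 · ln(0.19170) = 840.08 s.

840 s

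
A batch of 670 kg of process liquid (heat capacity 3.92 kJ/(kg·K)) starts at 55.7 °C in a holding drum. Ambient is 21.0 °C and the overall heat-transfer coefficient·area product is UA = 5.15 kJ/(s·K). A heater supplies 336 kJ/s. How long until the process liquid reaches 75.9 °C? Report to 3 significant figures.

Energy balance: M c_p dT/dt = −UA(T − T_amb) + Q̇.
τ = M c_p/UA = 509.98 s; T_ss = T_amb + Q̇/UA = 21.0 + 336/5.15 = 86.243 °C.
T(t) = T_ss + (T₀ − T_ss)e^(−t/τ); set T = 75.9:
t = −τ ln[(T − T_ss)/(T₀ − T_ss)] = −509.98 · ln(0.33863) = 552.23 s.

552 s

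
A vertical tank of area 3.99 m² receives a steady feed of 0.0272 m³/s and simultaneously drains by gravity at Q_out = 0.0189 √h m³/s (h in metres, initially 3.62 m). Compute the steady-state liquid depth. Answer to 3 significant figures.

Mass balance (ρ constant): A dh/dt = Q_in − 0.0189 √h. At steady state dh/dt = 0:
Q_in = 0.0189 √h_ss ⇒ √h_ss = 0.0272/0.0189 = 1.4392.
h_ss = 1.4392² = 2.0712 m. (Since h₀ = 3.62 m > h_ss, the level will fall toward this value.)

2.07 m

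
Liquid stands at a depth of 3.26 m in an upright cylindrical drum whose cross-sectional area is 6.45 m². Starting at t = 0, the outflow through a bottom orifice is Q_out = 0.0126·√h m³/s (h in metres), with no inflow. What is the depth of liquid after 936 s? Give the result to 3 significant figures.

0.794 m

A dh/dt = −Q_out = −0.0126 √h.
This is separable: 2 d(√h)/dt = −0.0126/A, so √h = √h₀ − (0.0126/(2A)) t.
√h = √3.26 − 0.0126·936/(2·6.45) = 1.8055 − 0.91423 = 0.89131.
h = 0.89131² = 0.79444 m.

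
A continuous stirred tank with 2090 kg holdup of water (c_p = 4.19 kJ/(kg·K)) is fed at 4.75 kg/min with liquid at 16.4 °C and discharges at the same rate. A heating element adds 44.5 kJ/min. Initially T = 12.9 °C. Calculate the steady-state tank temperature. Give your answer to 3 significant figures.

Unsteady energy balance on the tank contents: M c_p dT/dt = ṁ c_p (T_in − T) + 44.5.
At steady state dT/dt = 0 ⇒ T_ss = T_in + Q̇/(ṁ c_p) = 16.4 + 44.5/(4.75·4.19) = 18.636 °C.

18.6 °C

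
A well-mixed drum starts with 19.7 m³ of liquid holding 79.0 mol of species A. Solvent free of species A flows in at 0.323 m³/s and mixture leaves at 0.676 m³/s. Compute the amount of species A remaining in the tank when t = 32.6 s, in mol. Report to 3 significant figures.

14.7 mol

Total volume: dV/dt = Q_in − Q_out = -0.35300 m³/s, so V(t) = 19.7 − 0.35300 t and V(32.6) = 8.1922 m³.
No species A enters, so dm/dt = −Q_out · (m/V).
Separate: dm/m = −Q_out dt/V(t) ⇒ ln(m/m₀) = −(Q_out/(Q_in−Q_out)) ln(V/V₀).
m = m₀ (V₀/V)^(Q_out/(Q_in−Q_out)) = 79.0 × (19.7/8.1922)^(-1.9150) = 14.719 mol.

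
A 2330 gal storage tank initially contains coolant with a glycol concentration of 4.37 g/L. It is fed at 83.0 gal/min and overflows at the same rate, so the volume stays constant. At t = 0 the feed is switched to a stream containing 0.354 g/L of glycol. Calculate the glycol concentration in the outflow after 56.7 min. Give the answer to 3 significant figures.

0.887 g/L

Transient balance on the dissolved component: V dC/dt = Q(C_in − C).
Time constant τ = V/Q = 2330/83.0 = 28.072 min.
This is linear first-order; C(t) = C_in + (C₀ − C_in) e^(−t/τ).
C(56.7) = 0.354 + (4.37 − 0.354)·e^(−56.7/28.072) = 0.354 + (4.0160)·0.13268 = 0.88686 g/L.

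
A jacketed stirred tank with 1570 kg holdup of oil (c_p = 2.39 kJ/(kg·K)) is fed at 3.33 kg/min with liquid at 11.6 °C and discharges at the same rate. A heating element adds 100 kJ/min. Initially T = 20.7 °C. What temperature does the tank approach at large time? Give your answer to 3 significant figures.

Energy balance: M c_p dT/dt = ṁ c_p (T_in − T) + 100.
At steady state dT/dt = 0 ⇒ T_ss = T_in + Q̇/(ṁ c_p) = 11.6 + 100/(3.33·2.39) = 24.165 °C.

24.2 °C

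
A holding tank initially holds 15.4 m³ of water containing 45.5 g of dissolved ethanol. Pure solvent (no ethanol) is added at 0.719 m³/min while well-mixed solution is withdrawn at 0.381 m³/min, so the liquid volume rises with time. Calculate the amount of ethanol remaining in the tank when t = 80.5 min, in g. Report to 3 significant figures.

14.4 g

Let m(t) be the amount of ethanol. Volume: V(t) = V₀ + (Q_in − Q_out) t = 15.4 + 0.33800 t; V(80.5) = 42.609 m³.
Species balance (pure solvent in): dm/dt = −Q_out · m/V(t).
dm/m = −Q_out dt/(V₀ + 0.33800 t); integrating gives ln(m/m₀) = −(Q_out/(Q_in−Q_out)) ln(V/V₀).
m = m₀ (V₀/V)^(Q_out/(Q_in−Q_out)) = 45.5 × (15.4/42.609)^(1.1272) = 14.448 g.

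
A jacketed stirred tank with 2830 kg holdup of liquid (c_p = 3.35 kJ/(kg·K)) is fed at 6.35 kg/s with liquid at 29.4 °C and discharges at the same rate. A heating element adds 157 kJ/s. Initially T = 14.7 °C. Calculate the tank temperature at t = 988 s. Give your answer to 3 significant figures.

M c_p dT/dt = ṁ c_p (T_in − T) + Q̇.
Rearrange: dT/dt = (T_ss − T)/τ with τ = M/ṁ = 445.67 s and T_ss = T_in + Q̇/(ṁ c_p) = 36.780 °C.
Solution: T(t) = T_ss + (T₀ − T_ss) e^(−t/τ).
T(988) = 36.780 + (-22.080)·e^(−988/445.67) = 36.780 + (-22.080)·0.10895 = 34.375 °C.

34.4 °C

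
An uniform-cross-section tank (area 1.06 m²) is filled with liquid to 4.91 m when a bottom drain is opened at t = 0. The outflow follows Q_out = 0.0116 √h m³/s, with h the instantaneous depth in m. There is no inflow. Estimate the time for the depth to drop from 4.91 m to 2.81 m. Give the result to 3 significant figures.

A dh/dt = −Q_out = −0.0116 √h.
∫ h^(−1/2) dh = −(0.0116/A) ∫ dt, giving 2√h = 2√h₀ − (0.0116/A) t.
t = 2A(√h₀ − √h)/0.0116 = 2·1.06·(√4.91 − √2.81)/0.0116
  = 2.1200 × (2.2159 − 1.6763) / 0.0116 = 98.607 s.

98.6 s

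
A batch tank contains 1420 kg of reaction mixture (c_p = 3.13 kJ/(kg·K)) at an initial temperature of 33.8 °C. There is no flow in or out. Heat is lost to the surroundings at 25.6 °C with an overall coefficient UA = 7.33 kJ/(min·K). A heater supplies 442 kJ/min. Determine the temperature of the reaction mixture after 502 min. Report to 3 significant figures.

63.1 °C

M c_p dT/dt = −UA(T − T_amb) + Q̇.
dT/dt = (T_ss − T)/τ with T_ss = T_amb + Q̇/UA = 25.6 + 442/7.33 = 85.900 °C, τ = M c_p/UA = 1420·3.13/7.33 = 606.36 min.
T approaches T_ss exponentially: T(t) = T_ss + (T₀ − T_ss) e^(−t/τ).
T(502) = 85.900 + (-52.100)·0.43697 = 63.134 °C.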